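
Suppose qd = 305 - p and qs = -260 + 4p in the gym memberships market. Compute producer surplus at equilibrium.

Producer surplus = 4608

Equilibrium: 305 - p = -260 + 4p gives p* = 113, q* = 192.
Supply starts at p = 65 (where qs = 0).
PS = ½(113 − 65)(192) = 4608.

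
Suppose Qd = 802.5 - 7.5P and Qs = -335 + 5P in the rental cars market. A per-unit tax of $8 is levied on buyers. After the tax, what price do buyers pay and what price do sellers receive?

Pre-tax equilibrium: P* = 91, Q* = 120.
Tax on buyers shifts demand to Qd = 802.5 − 7.5(P + 8) = 742.5 - 7.5P.
742.5 - 7.5P = -335 + 5P gives seller price Ps = 86.2; buyers pay Pb = 86.2 + 8 = 94.2.
New quantity: Q = 802.5 − 7.5(94.2) = 96.

Buyers pay $94.2, sellers receive $86.2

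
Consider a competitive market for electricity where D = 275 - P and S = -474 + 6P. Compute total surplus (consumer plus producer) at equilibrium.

Equilibrium: 275 - P = -474 + 6P gives P* = 107, Q* = 168.
Demand choke price: P = 275; supply starts at P = 79.
CS = ½(275 − 107)(168) = 14112; PS = ½(107 − 79)(168) = 2352.

Total surplus = 16464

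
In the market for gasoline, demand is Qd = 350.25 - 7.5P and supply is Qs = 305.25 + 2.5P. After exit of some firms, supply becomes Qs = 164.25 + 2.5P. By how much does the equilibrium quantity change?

ΔQ = -105.75

Original equilibrium: P* = 4.5, Q* = 316.5.
New equilibrium: 350.25 - 7.5P = 164.25 + 2.5P, so 186 = 10P and P' = 18.6; Q' = 350.25 − 7.5(18.6) = 210.75.
Change in quantity: 210.75 − 316.5 = -105.75.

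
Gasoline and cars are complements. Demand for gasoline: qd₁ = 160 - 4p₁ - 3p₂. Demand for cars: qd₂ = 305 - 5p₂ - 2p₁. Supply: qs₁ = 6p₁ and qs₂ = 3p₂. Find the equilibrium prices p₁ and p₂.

Market 1: 160 - 4p₁ - 3p₂ = 6p₁ → 10p₁ + 3p₂ = 160.
Market 2: 8p₂ + 2p₁ = 305.
Eliminating p₂: 8×(1) − 3×(2) gives 74p₁ = 365, so p₁ = 365/74.
Back-substitute into (2): p₂ = (305 − 2×365/74) / 8 = 1365/37.

p₁ = 365/74, p₂ = 1365/37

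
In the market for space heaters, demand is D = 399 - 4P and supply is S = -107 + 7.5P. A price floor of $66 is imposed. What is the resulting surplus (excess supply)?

Equilibrium price would be P* = 44, so the floor at 66 binds.
At P = 66: D = 135, S = 388.
Surplus = 388 − 135 = 253.

Surplus = 253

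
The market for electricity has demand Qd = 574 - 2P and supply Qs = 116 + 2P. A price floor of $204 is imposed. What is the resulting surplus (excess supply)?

Surplus = 358

Equilibrium price would be P* = 114.5, so the floor at 204 binds.
At P = 204: Qd = 166, Qs = 524.
Surplus = 524 − 166 = 358.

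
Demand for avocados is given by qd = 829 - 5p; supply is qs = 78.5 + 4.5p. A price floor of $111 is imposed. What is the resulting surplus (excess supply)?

Surplus = 304

Equilibrium price would be p* = 79, so the floor at 111 binds.
At p = 111: qd = 274, qs = 578.
Surplus = 578 − 274 = 304.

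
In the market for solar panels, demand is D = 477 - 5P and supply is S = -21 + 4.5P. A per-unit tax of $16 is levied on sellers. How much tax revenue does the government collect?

Tax revenue = 2832

Pre-tax equilibrium: P* = 996/19, Q* = 4083/19.
Tax on sellers shifts supply to S = -21 + 4.5(P − 16) = -93 + 4.5P.
477 - 5P = -93 + 4.5P gives buyer price Pb = 60; sellers receive Ps = 60 − 16 = 44.
New quantity: Q = 477 − 5(60) = 177.
Revenue = 16 × 177 = 2832.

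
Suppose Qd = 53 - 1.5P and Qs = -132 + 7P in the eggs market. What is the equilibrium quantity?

Q* = 346/17

Set Qd = Qs: 53 - 1.5P = -132 + 7P.
185 = 8.5P, so P* = 370/17.
Q* = 53 − 1.5(370/17) = 346/17.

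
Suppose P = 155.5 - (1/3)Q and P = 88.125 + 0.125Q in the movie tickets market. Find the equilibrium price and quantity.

Set the two price expressions equal: 155.5 - (1/3)Q = 88.125 + 0.125Q.
67.375 = (11/24)Q, so Q* = 147.
P* = 155.5 − (1/3)(147) = 106.5.

P* = 106.5, Q* = 147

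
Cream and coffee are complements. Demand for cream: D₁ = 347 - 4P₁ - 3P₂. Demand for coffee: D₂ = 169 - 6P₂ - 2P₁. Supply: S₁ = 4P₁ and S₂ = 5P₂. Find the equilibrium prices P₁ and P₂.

Market 1: 347 - 4P₁ - 3P₂ = 4P₁ → 8P₁ + 3P₂ = 347.
Market 2: 11P₂ + 2P₁ = 169.
Eliminating P₂: 11×(1) − 3×(2) gives 82P₁ = 3310, so P₁ = 1655/41.
Back-substitute into (2): P₂ = (169 − 2×1655/41) / 11 = 329/41.

P₁ = 1655/41, P₂ = 329/41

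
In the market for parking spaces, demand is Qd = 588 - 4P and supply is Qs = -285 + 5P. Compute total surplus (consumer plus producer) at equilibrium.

Total surplus = 9000

Equilibrium: 588 - 4P = -285 + 5P gives P* = 97, Q* = 200.
Demand choke price: P = 147; supply starts at P = 57.
CS = ½(147 − 97)(200) = 5000; PS = ½(97 − 57)(200) = 4000.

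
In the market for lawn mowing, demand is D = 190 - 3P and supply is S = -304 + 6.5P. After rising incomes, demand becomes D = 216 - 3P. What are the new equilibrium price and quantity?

P' = 1040/19, Q' = 984/19

Original equilibrium: P* = 52, Q* = 34.
New equilibrium: 216 - 3P = -304 + 6.5P, so 520 = 9.5P and P' = 1040/19; Q' = 216 − 3(1040/19) = 984/19.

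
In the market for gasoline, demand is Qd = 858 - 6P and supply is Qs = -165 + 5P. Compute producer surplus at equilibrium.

Producer surplus = 9000

Equilibrium: 858 - 6P = -165 + 5P gives P* = 93, Q* = 300.
Supply starts at P = 33 (where Qs = 0).
PS = ½(93 − 33)(300) = 9000.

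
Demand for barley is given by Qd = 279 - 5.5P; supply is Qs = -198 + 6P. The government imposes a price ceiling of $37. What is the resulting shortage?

Equilibrium price would be P* = 954/23, so the ceiling at 37 binds.
At P = 37: Qd = 279 − 5.5(37) = 75.5, Qs = -198 + 6(37) = 24.
Shortage = 75.5 − 24 = 51.5.

Shortage = 51.5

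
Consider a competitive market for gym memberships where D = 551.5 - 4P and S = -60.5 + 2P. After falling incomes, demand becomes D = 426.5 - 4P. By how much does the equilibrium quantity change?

Original equilibrium: P* = 102, Q* = 143.5.
New equilibrium: 426.5 - 4P = -60.5 + 2P, so 487 = 6P and P' = 487/6; Q' = 426.5 − 4(487/6) = 611/6.
Change in quantity: 611/6 − 143.5 = -125/3.

ΔQ = -125/3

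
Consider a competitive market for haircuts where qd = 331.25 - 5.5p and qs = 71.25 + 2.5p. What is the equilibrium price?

Set qd = qs: 331.25 - 5.5p = 71.25 + 2.5p.
260 = 8p, so p* = 32.5.
q* = 331.25 − 5.5(32.5) = 152.5.

p* = 32.5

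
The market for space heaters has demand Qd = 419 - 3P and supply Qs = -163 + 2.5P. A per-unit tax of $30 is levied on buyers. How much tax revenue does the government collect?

Pre-tax equilibrium: P* = 1164/11, Q* = 1117/11.
Tax on buyers shifts demand to Qd = 419 − 3(P + 30) = 329 - 3P.
329 - 3P = -163 + 2.5P gives seller price Ps = 984/11; buyers pay Pb = 984/11 + 30 = 1314/11.
New quantity: Q = 419 − 3(1314/11) = 667/11.
Revenue = 30 × 667/11 = 20010/11.

Tax revenue = 20010/11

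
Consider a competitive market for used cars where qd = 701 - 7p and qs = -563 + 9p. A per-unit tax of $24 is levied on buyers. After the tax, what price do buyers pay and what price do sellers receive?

Buyers pay $92.5, sellers receive $68.5

Pre-tax equilibrium: p* = 79, q* = 148.
Tax on buyers shifts demand to qd = 701 − 7(p + 24) = 533 - 7p.
533 - 7p = -563 + 9p gives seller price ps = 68.5; buyers pay pb = 68.5 + 24 = 92.5.
New quantity: q = 701 − 7(92.5) = 53.5.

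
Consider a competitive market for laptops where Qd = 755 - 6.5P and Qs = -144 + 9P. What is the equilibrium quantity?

Set Qd = Qs: 755 - 6.5P = -144 + 9P.
899 = 15.5P, so P* = 58.
Q* = 755 − 6.5(58) = 378.

Q* = 378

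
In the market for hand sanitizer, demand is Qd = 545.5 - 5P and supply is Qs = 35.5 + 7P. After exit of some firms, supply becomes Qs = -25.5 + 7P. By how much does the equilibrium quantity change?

Original equilibrium: P* = 42.5, Q* = 333.
New equilibrium: 545.5 - 5P = -25.5 + 7P, so 571 = 12P and P' = 571/12; Q' = 545.5 − 5(571/12) = 3691/12.
Change in quantity: 3691/12 − 333 = -305/12.

ΔQ = -305/12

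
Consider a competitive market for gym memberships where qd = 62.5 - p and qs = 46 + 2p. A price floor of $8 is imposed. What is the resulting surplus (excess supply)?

Equilibrium price would be p* = 5.5, so the floor at 8 binds.
At p = 8: qd = 54.5, qs = 62.
Surplus = 62 − 54.5 = 7.5.

Surplus = 7.5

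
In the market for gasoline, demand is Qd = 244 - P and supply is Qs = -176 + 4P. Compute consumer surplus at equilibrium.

Equilibrium: 244 - P = -176 + 4P gives P* = 84, Q* = 160.
Demand choke price (Qd = 0): P = 244.
CS = ½(244 − 84)(160) = 12800.

Consumer surplus = 12800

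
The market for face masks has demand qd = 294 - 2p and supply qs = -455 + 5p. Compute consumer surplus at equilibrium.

Consumer surplus = 1600

Equilibrium: 294 - 2p = -455 + 5p gives p* = 107, q* = 80.
Demand choke price (qd = 0): p = 147.
CS = ½(147 − 107)(80) = 1600.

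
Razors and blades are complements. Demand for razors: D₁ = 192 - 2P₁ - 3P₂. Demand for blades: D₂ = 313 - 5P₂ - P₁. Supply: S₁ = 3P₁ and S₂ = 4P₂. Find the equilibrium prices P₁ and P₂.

Market 1: 192 - 2P₁ - 3P₂ = 3P₁ → 5P₁ + 3P₂ = 192.
Market 2: 9P₂ + P₁ = 313.
Eliminating P₂: 9×(1) − 3×(2) gives 42P₁ = 789, so P₁ = 263/14.
Back-substitute into (2): P₂ = (313 − 1×263/14) / 9 = 1373/42.

P₁ = 263/14, P₂ = 1373/42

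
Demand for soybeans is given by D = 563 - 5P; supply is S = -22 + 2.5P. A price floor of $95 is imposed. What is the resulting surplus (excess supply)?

Surplus = 127.5

Equilibrium price would be P* = 78, so the floor at 95 binds.
At P = 95: D = 88, S = 215.5.
Surplus = 215.5 − 88 = 127.5.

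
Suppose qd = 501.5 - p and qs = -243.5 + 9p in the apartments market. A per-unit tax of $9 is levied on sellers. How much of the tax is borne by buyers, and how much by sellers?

Pre-tax equilibrium: p* = 74.5, q* = 427.
Tax on sellers shifts supply to qs = -243.5 + 9(p − 9) = -324.5 + 9p.
501.5 - p = -324.5 + 9p gives buyer price pb = 82.6; sellers receive ps = 82.6 − 9 = 73.6.
New quantity: q = 501.5 − 1(82.6) = 418.9.
Buyer burden = 82.6 − 74.5 = 8.1; seller burden = 74.5 − 73.6 = 0.9.

Buyers bear $8.1, sellers bear $0.9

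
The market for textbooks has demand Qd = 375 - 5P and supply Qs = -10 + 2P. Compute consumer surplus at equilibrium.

Consumer surplus = 1000

Equilibrium: 375 - 5P = -10 + 2P gives P* = 55, Q* = 100.
Demand choke price (Qd = 0): P = 75.
CS = ½(75 − 55)(100) = 1000.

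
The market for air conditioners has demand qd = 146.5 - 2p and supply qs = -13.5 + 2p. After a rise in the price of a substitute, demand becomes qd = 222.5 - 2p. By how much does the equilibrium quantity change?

Original equilibrium: p* = 40, q* = 66.5.
New equilibrium: 222.5 - 2p = -13.5 + 2p, so 236 = 4p and p' = 59; q' = 222.5 − 2(59) = 104.5.
Change in quantity: 104.5 − 66.5 = 38.

Δq = 38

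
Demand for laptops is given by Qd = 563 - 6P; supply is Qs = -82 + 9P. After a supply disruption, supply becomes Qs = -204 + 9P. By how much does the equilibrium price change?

ΔP = 122/15

Original equilibrium: P* = 43, Q* = 305.
New equilibrium: 563 - 6P = -204 + 9P, so 767 = 15P and P' = 767/15; Q' = 563 − 6(767/15) = 256.2.
Change in price: 767/15 − 43 = 122/15.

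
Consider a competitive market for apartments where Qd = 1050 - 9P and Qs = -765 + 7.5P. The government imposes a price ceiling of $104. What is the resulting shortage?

Shortage = 99

Equilibrium price would be P* = 110, so the ceiling at 104 binds.
At P = 104: Qd = 1050 − 9(104) = 114, Qs = -765 + 7.5(104) = 15.
Shortage = 114 − 15 = 99.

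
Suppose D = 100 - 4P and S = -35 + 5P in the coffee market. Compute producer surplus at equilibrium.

Equilibrium: 100 - 4P = -35 + 5P gives P* = 15, Q* = 40.
Supply starts at P = 7 (where S = 0).
PS = ½(15 − 7)(40) = 160.

Producer surplus = 160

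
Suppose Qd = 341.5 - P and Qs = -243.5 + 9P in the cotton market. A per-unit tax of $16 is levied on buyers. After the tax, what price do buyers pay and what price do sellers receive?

Buyers pay $72.9, sellers receive $56.9

Pre-tax equilibrium: P* = 58.5, Q* = 283.
Tax on buyers shifts demand to Qd = 341.5 − 1(P + 16) = 325.5 - P.
325.5 - P = -243.5 + 9P gives seller price Ps = 56.9; buyers pay Pb = 56.9 + 16 = 72.9.
New quantity: Q = 341.5 − 1(72.9) = 268.6.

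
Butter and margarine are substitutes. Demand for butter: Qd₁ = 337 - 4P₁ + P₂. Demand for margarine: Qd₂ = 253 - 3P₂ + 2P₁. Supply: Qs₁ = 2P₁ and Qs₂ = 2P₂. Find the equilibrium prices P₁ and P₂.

Market 1: 337 - 4P₁ + P₂ = 2P₁ → 6P₁ - P₂ = 337.
Market 2: 5P₂ - 2P₁ = 253.
Eliminating P₂: 5×(1) + 1×(2) gives 28P₁ = 1938, so P₁ = 969/14.
Back-substitute into (2): P₂ = (253 + 2×969/14) / 5 = 548/7.

P₁ = 969/14, P₂ = 548/7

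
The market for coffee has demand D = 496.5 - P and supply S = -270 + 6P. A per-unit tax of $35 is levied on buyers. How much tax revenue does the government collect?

Pre-tax equilibrium: P* = 109.5, Q* = 387.
Tax on buyers shifts demand to D = 496.5 − 1(P + 35) = 461.5 - P.
461.5 - P = -270 + 6P gives seller price Ps = 104.5; buyers pay Pb = 104.5 + 35 = 139.5.
New quantity: Q = 496.5 − 1(139.5) = 357.
Revenue = 35 × 357 = 12495.

Tax revenue = 12495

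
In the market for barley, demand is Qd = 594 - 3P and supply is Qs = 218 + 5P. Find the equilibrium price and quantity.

Set Qd = Qs: 594 - 3P = 218 + 5P.
376 = 8P, so P* = 47.
Q* = 594 − 3(47) = 453.

P* = 47, Q* = 453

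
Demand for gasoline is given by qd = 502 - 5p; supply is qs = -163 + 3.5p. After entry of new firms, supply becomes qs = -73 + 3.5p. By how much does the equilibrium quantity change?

Δq = 900/17

Original equilibrium: p* = 1330/17, q* = 1884/17.
New equilibrium: 502 - 5p = -73 + 3.5p, so 575 = 8.5p and p' = 1150/17; q' = 502 − 5(1150/17) = 2784/17.
Change in quantity: 2784/17 − 1884/17 = 900/17.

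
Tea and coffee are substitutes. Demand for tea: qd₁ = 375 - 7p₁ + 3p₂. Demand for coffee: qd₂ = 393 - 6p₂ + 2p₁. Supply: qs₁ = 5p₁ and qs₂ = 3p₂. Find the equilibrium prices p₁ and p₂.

p₁ = 759/17, p₂ = 911/17

Market 1: 375 - 7p₁ + 3p₂ = 5p₁ → 12p₁ - 3p₂ = 375.
Market 2: 9p₂ - 2p₁ = 393.
Eliminating p₂: 9×(1) + 3×(2) gives 102p₁ = 4554, so p₁ = 759/17.
Back-substitute into (2): p₂ = (393 + 2×759/17) / 9 = 911/17.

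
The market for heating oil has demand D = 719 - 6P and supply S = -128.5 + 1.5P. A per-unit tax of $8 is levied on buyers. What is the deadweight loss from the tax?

Deadweight loss = 38.4

Pre-tax equilibrium: P* = 113, Q* = 41.
Tax on buyers shifts demand to D = 719 − 6(P + 8) = 671 - 6P.
671 - 6P = -128.5 + 1.5P gives seller price Ps = 106.6; buyers pay Pb = 106.6 + 8 = 114.6.
New quantity: Q = 719 − 6(114.6) = 31.4.
DWL = ½ × 8 × (41 − 31.4) = 38.4.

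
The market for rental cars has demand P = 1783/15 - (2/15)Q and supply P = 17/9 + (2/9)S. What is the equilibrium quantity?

Set the two price expressions equal: 1783/15 - (2/15)Q = 17/9 + (2/9)Q.
5264/45 = (16/45)Q, so Q* = 329.
P* = 1783/15 − (2/15)(329) = 75.

Q* = 329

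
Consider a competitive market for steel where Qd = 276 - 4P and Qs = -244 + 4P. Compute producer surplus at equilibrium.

Producer surplus = 32

Equilibrium: 276 - 4P = -244 + 4P gives P* = 65, Q* = 16.
Supply starts at P = 61 (where Qs = 0).
PS = ½(65 − 61)(16) = 32.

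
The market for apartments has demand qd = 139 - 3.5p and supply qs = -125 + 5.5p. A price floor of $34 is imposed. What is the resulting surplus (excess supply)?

Surplus = 42

Equilibrium price would be p* = 88/3, so the floor at 34 binds.
At p = 34: qd = 20, qs = 62.
Surplus = 62 − 20 = 42.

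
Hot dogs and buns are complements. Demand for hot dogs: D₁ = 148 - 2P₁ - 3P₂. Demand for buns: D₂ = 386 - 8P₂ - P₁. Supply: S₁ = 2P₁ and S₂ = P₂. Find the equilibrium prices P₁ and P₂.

P₁ = 58/11, P₂ = 1396/33

Market 1: 148 - 2P₁ - 3P₂ = 2P₁ → 4P₁ + 3P₂ = 148.
Market 2: 9P₂ + P₁ = 386.
Eliminating P₂: 9×(1) − 3×(2) gives 33P₁ = 174, so P₁ = 58/11.
Back-substitute into (2): P₂ = (386 − 1×58/11) / 9 = 1396/33.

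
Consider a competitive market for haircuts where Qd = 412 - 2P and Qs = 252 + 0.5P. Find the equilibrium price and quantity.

P* = 64, Q* = 284

Set Qd = Qs: 412 - 2P = 252 + 0.5P.
160 = 2.5P, so P* = 64.
Q* = 412 − 2(64) = 284.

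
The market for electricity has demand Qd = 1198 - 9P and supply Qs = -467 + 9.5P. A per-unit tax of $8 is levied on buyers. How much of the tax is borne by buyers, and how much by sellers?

Buyers bear 152/37, sellers bear 144/37

Pre-tax equilibrium: P* = 90, Q* = 388.
Tax on buyers shifts demand to Qd = 1198 − 9(P + 8) = 1126 - 9P.
1126 - 9P = -467 + 9.5P gives seller price Ps = 3186/37; buyers pay Pb = 3186/37 + 8 = 3482/37.
New quantity: Q = 1198 − 9(3482/37) = 12988/37.
Buyer burden = 3482/37 − 90 = 152/37; seller burden = 90 − 3186/37 = 144/37.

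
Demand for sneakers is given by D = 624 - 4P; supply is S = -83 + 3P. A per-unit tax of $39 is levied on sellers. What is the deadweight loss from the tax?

Deadweight loss = 9126/7

Pre-tax equilibrium: P* = 101, Q* = 220.
Tax on sellers shifts supply to S = -83 + 3(P − 39) = -200 + 3P.
624 - 4P = -200 + 3P gives buyer price Pb = 824/7; sellers receive Ps = 824/7 − 39 = 551/7.
New quantity: Q = 624 − 4(824/7) = 1072/7.
DWL = ½ × 39 × (220 − 1072/7) = 9126/7.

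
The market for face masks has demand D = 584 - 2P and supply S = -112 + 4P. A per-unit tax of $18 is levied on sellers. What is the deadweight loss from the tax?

Deadweight loss = 216

Pre-tax equilibrium: P* = 116, Q* = 352.
Tax on sellers shifts supply to S = -112 + 4(P − 18) = -184 + 4P.
584 - 2P = -184 + 4P gives buyer price Pb = 128; sellers receive Ps = 128 − 18 = 110.
New quantity: Q = 584 − 2(128) = 328.
DWL = ½ × 18 × (352 − 328) = 216.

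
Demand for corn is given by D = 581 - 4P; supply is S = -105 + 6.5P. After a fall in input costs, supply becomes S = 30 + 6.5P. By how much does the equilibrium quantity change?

Original equilibrium: P* = 196/3, Q* = 959/3.
New equilibrium: 581 - 4P = 30 + 6.5P, so 551 = 10.5P and P' = 1102/21; Q' = 581 − 4(1102/21) = 7793/21.
Change in quantity: 7793/21 − 959/3 = 360/7.

ΔQ = 360/7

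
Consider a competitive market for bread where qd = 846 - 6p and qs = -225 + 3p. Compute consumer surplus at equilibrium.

Consumer surplus = 1452

Equilibrium: 846 - 6p = -225 + 3p gives p* = 119, q* = 132.
Demand choke price (qd = 0): p = 141.
CS = ½(141 − 119)(132) = 1452.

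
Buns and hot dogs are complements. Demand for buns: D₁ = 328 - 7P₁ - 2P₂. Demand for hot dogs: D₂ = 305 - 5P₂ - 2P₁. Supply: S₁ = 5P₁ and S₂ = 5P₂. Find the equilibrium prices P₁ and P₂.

P₁ = 1335/58, P₂ = 751/29

Market 1: 328 - 7P₁ - 2P₂ = 5P₁ → 12P₁ + 2P₂ = 328.
Market 2: 10P₂ + 2P₁ = 305.
Eliminating P₂: 10×(1) − 2×(2) gives 116P₁ = 2670, so P₁ = 1335/58.
Back-substitute into (2): P₂ = (305 − 2×1335/58) / 10 = 751/29.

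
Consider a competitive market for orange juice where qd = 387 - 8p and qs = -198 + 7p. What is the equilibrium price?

p* = 39

Set qd = qs: 387 - 8p = -198 + 7p.
585 = 15p, so p* = 39.
q* = 387 − 8(39) = 75.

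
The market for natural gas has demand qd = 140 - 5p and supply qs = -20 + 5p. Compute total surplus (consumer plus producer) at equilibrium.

Total surplus = 720

Equilibrium: 140 - 5p = -20 + 5p gives p* = 16, q* = 60.
Demand choke price: p = 28; supply starts at p = 4.
CS = ½(28 − 16)(60) = 360; PS = ½(16 − 4)(60) = 360.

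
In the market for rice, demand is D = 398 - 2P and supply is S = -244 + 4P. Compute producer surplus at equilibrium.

Producer surplus = 4232

Equilibrium: 398 - 2P = -244 + 4P gives P* = 107, Q* = 184.
Supply starts at P = 61 (where S = 0).
PS = ½(107 − 61)(184) = 4232.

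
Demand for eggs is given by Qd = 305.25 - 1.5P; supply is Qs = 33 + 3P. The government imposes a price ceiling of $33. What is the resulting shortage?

Shortage = 123.75

Equilibrium price would be P* = 60.5, so the ceiling at 33 binds.
At P = 33: Qd = 305.25 − 1.5(33) = 255.75, Qs = 33 + 3(33) = 132.
Shortage = 255.75 − 132 = 123.75.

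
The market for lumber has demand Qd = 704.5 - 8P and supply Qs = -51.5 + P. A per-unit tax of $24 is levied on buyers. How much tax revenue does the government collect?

Tax revenue = 268

Pre-tax equilibrium: P* = 84, Q* = 32.5.
Tax on buyers shifts demand to Qd = 704.5 − 8(P + 24) = 512.5 - 8P.
512.5 - 8P = -51.5 + P gives seller price Ps = 188/3; buyers pay Pb = 188/3 + 24 = 260/3.
New quantity: Q = 704.5 − 8(260/3) = 67/6.
Revenue = 24 × 67/6 = 268.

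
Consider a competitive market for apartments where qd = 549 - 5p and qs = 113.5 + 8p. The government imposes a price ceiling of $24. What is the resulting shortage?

Shortage = 123.5

Equilibrium price would be p* = 33.5, so the ceiling at 24 binds.
At p = 24: qd = 549 − 5(24) = 429, qs = 113.5 + 8(24) = 305.5.
Shortage = 429 − 305.5 = 123.5.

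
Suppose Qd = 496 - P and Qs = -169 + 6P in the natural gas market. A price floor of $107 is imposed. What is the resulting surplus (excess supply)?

Equilibrium price would be P* = 95, so the floor at 107 binds.
At P = 107: Qd = 389, Qs = 473.
Surplus = 473 − 389 = 84.

Surplus = 84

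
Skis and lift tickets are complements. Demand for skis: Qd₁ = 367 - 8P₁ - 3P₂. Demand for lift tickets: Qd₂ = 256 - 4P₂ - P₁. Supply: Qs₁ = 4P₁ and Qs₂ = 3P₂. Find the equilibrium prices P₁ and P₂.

Market 1: 367 - 8P₁ - 3P₂ = 4P₁ → 12P₁ + 3P₂ = 367.
Market 2: 7P₂ + P₁ = 256.
Eliminating P₂: 7×(1) − 3×(2) gives 81P₁ = 1801, so P₁ = 1801/81.
Back-substitute into (2): P₂ = (256 − 1×1801/81) / 7 = 2705/81.

P₁ = 1801/81, P₂ = 2705/81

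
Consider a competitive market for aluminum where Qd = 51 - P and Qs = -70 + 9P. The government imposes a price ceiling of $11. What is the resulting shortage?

Equilibrium price would be P* = 12.1, so the ceiling at 11 binds.
At P = 11: Qd = 51 − 1(11) = 40, Qs = -70 + 9(11) = 29.
Shortage = 40 − 29 = 11.

Shortage = 11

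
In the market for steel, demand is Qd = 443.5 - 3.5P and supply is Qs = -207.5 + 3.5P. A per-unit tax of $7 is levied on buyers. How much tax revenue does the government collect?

Tax revenue = 740.25

Pre-tax equilibrium: P* = 93, Q* = 118.
Tax on buyers shifts demand to Qd = 443.5 − 3.5(P + 7) = 419 - 3.5P.
419 - 3.5P = -207.5 + 3.5P gives seller price Ps = 89.5; buyers pay Pb = 89.5 + 7 = 96.5.
New quantity: Q = 443.5 − 3.5(96.5) = 105.75.
Revenue = 7 × 105.75 = 740.25.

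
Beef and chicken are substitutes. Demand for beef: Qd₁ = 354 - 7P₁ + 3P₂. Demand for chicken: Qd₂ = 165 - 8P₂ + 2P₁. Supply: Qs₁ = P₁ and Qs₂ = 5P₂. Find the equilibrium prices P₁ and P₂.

P₁ = 5097/98, P₂ = 1014/49

Market 1: 354 - 7P₁ + 3P₂ = P₁ → 8P₁ - 3P₂ = 354.
Market 2: 13P₂ - 2P₁ = 165.
Eliminating P₂: 13×(1) + 3×(2) gives 98P₁ = 5097, so P₁ = 5097/98.
Back-substitute into (2): P₂ = (165 + 2×5097/98) / 13 = 1014/49.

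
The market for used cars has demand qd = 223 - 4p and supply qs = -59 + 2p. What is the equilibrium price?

p* = 47

Set qd = qs: 223 - 4p = -59 + 2p.
282 = 6p, so p* = 47.
q* = 223 − 4(47) = 35.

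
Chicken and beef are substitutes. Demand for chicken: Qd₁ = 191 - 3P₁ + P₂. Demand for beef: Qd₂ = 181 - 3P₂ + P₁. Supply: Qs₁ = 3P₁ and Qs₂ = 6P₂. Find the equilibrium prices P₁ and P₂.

P₁ = 1900/53, P₂ = 1277/53

Market 1: 191 - 3P₁ + P₂ = 3P₁ → 6P₁ - P₂ = 191.
Market 2: 9P₂ - P₁ = 181.
Eliminating P₂: 9×(1) + 1×(2) gives 53P₁ = 1900, so P₁ = 1900/53.
Back-substitute into (2): P₂ = (181 + 1×1900/53) / 9 = 1277/53.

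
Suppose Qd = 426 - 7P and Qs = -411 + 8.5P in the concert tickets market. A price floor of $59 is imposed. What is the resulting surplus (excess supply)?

Equilibrium price would be P* = 54, so the floor at 59 binds.
At P = 59: Qd = 13, Qs = 90.5.
Surplus = 90.5 − 13 = 77.5.

Surplus = 77.5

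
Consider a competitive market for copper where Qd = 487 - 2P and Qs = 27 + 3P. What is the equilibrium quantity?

Q* = 303

Set Qd = Qs: 487 - 2P = 27 + 3P.
460 = 5P, so P* = 92.
Q* = 487 − 2(92) = 303.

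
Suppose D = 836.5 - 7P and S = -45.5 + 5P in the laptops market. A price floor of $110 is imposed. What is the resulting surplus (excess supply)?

Equilibrium price would be P* = 73.5, so the floor at 110 binds.
At P = 110: D = 66.5, S = 504.5.
Surplus = 504.5 − 66.5 = 438.

Surplus = 438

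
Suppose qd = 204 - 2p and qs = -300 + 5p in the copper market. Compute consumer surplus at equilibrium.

Equilibrium: 204 - 2p = -300 + 5p gives p* = 72, q* = 60.
Demand choke price (qd = 0): p = 102.
CS = ½(102 − 72)(60) = 900.

Consumer surplus = 900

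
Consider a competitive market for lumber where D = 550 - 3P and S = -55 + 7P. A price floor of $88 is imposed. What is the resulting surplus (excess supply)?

Surplus = 275

Equilibrium price would be P* = 60.5, so the floor at 88 binds.
At P = 88: D = 286, S = 561.
Surplus = 561 − 286 = 275.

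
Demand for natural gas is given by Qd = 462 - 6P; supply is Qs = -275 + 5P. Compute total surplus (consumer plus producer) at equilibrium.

Total surplus = 660

Equilibrium: 462 - 6P = -275 + 5P gives P* = 67, Q* = 60.
Demand choke price: P = 77; supply starts at P = 55.
CS = ½(77 − 67)(60) = 300; PS = ½(67 − 55)(60) = 360.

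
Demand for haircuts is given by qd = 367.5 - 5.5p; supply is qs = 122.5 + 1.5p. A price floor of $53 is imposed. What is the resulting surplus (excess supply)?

Equilibrium price would be p* = 35, so the floor at 53 binds.
At p = 53: qd = 76, qs = 202.
Surplus = 202 − 76 = 126.

Surplus = 126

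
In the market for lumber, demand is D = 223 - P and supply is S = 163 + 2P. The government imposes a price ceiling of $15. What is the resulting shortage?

Shortage = 15

Equilibrium price would be P* = 20, so the ceiling at 15 binds.
At P = 15: D = 223 − 1(15) = 208, S = 163 + 2(15) = 193.
Shortage = 208 − 193 = 15.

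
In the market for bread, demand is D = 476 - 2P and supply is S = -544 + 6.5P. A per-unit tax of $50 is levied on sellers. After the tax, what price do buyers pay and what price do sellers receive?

Buyers pay 2690/17, sellers receive 1840/17

Pre-tax equilibrium: P* = 120, Q* = 236.
Tax on sellers shifts supply to S = -544 + 6.5(P − 50) = -869 + 6.5P.
476 - 2P = -869 + 6.5P gives buyer price Pb = 2690/17; sellers receive Ps = 2690/17 − 50 = 1840/17.
New quantity: Q = 476 − 2(2690/17) = 2712/17.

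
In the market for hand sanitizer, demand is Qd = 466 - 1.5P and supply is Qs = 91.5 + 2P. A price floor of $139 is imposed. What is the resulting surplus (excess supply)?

Surplus = 112

Equilibrium price would be P* = 107, so the floor at 139 binds.
At P = 139: Qd = 257.5, Qs = 369.5.
Surplus = 369.5 − 257.5 = 112.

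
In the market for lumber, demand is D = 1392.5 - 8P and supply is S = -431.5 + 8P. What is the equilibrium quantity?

Set D = S: 1392.5 - 8P = -431.5 + 8P.
1824 = 16P, so P* = 114.
Q* = 1392.5 − 8(114) = 480.5.

Q* = 480.5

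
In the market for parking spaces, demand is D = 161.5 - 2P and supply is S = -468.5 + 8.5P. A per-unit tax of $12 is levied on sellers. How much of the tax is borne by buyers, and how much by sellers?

Buyers bear 68/7, sellers bear 16/7

Pre-tax equilibrium: P* = 60, Q* = 41.5.
Tax on sellers shifts supply to S = -468.5 + 8.5(P − 12) = -570.5 + 8.5P.
161.5 - 2P = -570.5 + 8.5P gives buyer price Pb = 488/7; sellers receive Ps = 488/7 − 12 = 404/7.
New quantity: Q = 161.5 − 2(488/7) = 309/14.
Buyer burden = 488/7 − 60 = 68/7; seller burden = 60 − 404/7 = 16/7.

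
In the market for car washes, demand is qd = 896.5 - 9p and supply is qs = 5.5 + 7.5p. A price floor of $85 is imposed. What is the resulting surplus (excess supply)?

Surplus = 511.5

Equilibrium price would be p* = 54, so the floor at 85 binds.
At p = 85: qd = 131.5, qs = 643.
Surplus = 643 − 131.5 = 511.5.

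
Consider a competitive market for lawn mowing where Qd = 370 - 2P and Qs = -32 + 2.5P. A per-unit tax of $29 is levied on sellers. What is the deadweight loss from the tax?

Deadweight loss = 4205/9

Pre-tax equilibrium: P* = 268/3, Q* = 574/3.
Tax on sellers shifts supply to Qs = -32 + 2.5(P − 29) = -104.5 + 2.5P.
370 - 2P = -104.5 + 2.5P gives buyer price Pb = 949/9; sellers receive Ps = 949/9 − 29 = 688/9.
New quantity: Q = 370 − 2(949/9) = 1432/9.
DWL = ½ × 29 × (574/3 − 1432/9) = 4205/9.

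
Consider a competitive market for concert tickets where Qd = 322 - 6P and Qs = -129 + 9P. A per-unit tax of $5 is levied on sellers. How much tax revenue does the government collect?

Pre-tax equilibrium: P* = 451/15, Q* = 141.6.
Tax on sellers shifts supply to Qs = -129 + 9(P − 5) = -174 + 9P.
322 - 6P = -174 + 9P gives buyer price Pb = 496/15; sellers receive Ps = 496/15 − 5 = 421/15.
New quantity: Q = 322 − 6(496/15) = 123.6.
Revenue = 5 × 123.6 = 618.

Tax revenue = 618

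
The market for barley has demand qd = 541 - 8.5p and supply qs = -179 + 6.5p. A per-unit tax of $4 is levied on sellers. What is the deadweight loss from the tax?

Pre-tax equilibrium: p* = 48, q* = 133.
Tax on sellers shifts supply to qs = -179 + 6.5(p − 4) = -205 + 6.5p.
541 - 8.5p = -205 + 6.5p gives buyer price pb = 746/15; sellers receive ps = 746/15 − 4 = 686/15.
New quantity: q = 541 − 8.5(746/15) = 1774/15.
DWL = ½ × 4 × (133 − 1774/15) = 442/15.

Deadweight loss = 442/15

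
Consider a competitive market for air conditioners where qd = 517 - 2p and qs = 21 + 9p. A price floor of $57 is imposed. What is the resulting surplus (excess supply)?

Surplus = 131

Equilibrium price would be p* = 496/11, so the floor at 57 binds.
At p = 57: qd = 403, qs = 534.
Surplus = 534 − 403 = 131.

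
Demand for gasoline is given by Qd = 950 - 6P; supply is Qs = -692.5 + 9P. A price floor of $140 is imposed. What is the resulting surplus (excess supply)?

Equilibrium price would be P* = 109.5, so the floor at 140 binds.
At P = 140: Qd = 110, Qs = 567.5.
Surplus = 567.5 − 110 = 457.5.

Surplus = 457.5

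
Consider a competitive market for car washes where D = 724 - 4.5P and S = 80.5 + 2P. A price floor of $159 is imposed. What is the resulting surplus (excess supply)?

Surplus = 390

Equilibrium price would be P* = 99, so the floor at 159 binds.
At P = 159: D = 8.5, S = 398.5.
Surplus = 398.5 − 8.5 = 390.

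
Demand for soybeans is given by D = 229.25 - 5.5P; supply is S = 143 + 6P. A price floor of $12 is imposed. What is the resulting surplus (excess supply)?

Equilibrium price would be P* = 7.5, so the floor at 12 binds.
At P = 12: D = 163.25, S = 215.
Surplus = 215 − 163.25 = 51.75.

Surplus = 51.75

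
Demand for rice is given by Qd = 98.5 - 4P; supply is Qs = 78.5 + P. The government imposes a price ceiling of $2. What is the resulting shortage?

Shortage = 10

Equilibrium price would be P* = 4, so the ceiling at 2 binds.
At P = 2: Qd = 98.5 − 4(2) = 90.5, Qs = 78.5 + 1(2) = 80.5.
Shortage = 90.5 − 80.5 = 10.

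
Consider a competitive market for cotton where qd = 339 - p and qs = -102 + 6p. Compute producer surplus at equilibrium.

Producer surplus = 6348

Equilibrium: 339 - p = -102 + 6p gives p* = 63, q* = 276.
Supply starts at p = 17 (where qs = 0).
PS = ½(63 − 17)(276) = 6348.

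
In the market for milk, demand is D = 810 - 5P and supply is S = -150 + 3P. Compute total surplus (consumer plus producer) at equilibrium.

Total surplus = 11760

Equilibrium: 810 - 5P = -150 + 3P gives P* = 120, Q* = 210.
Demand choke price: P = 162; supply starts at P = 50.
CS = ½(162 − 120)(210) = 4410; PS = ½(120 − 50)(210) = 7350.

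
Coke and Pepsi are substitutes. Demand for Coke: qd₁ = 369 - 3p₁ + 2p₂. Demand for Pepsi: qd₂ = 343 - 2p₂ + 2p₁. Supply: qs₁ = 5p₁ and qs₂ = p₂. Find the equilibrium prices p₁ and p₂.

Market 1: 369 - 3p₁ + 2p₂ = 5p₁ → 8p₁ - 2p₂ = 369.
Market 2: 3p₂ - 2p₁ = 343.
Eliminating p₂: 3×(1) + 2×(2) gives 20p₁ = 1793, so p₁ = 89.65.
Back-substitute into (2): p₂ = (343 + 2×89.65) / 3 = 174.1.

p₁ = 89.65, p₂ = 174.1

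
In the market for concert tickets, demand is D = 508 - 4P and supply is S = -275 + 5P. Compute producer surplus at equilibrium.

Producer surplus = 2560

Equilibrium: 508 - 4P = -275 + 5P gives P* = 87, Q* = 160.
Supply starts at P = 55 (where S = 0).
PS = ½(87 − 55)(160) = 2560.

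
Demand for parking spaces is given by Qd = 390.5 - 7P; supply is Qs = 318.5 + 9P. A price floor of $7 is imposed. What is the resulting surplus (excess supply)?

Equilibrium price would be P* = 4.5, so the floor at 7 binds.
At P = 7: Qd = 341.5, Qs = 381.5.
Surplus = 381.5 − 341.5 = 40.

Surplus = 40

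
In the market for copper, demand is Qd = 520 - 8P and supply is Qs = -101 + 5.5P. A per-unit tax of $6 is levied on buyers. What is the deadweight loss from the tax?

Deadweight loss = 176/3

Pre-tax equilibrium: P* = 46, Q* = 152.
Tax on buyers shifts demand to Qd = 520 − 8(P + 6) = 472 - 8P.
472 - 8P = -101 + 5.5P gives seller price Ps = 382/9; buyers pay Pb = 382/9 + 6 = 436/9.
New quantity: Q = 520 − 8(436/9) = 1192/9.
DWL = ½ × 6 × (152 − 1192/9) = 176/3.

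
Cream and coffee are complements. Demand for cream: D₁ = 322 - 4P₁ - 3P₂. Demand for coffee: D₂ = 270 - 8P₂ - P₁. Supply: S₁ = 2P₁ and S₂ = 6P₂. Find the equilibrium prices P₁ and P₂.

Market 1: 322 - 4P₁ - 3P₂ = 2P₁ → 6P₁ + 3P₂ = 322.
Market 2: 14P₂ + P₁ = 270.
Eliminating P₂: 14×(1) − 3×(2) gives 81P₁ = 3698, so P₁ = 3698/81.
Back-substitute into (2): P₂ = (270 − 1×3698/81) / 14 = 1298/81.

P₁ = 3698/81, P₂ = 1298/81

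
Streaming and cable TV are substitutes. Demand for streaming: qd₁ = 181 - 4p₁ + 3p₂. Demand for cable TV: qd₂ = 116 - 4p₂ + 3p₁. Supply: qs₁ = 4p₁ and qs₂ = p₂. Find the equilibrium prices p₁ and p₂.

Market 1: 181 - 4p₁ + 3p₂ = 4p₁ → 8p₁ - 3p₂ = 181.
Market 2: 5p₂ - 3p₁ = 116.
Eliminating p₂: 5×(1) + 3×(2) gives 31p₁ = 1253, so p₁ = 1253/31.
Back-substitute into (2): p₂ = (116 + 3×1253/31) / 5 = 1471/31.

p₁ = 1253/31, p₂ = 1471/31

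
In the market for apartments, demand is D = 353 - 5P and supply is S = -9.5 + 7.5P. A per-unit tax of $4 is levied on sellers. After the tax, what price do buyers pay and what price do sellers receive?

Buyers pay $31.4, sellers receive $27.4

Pre-tax equilibrium: P* = 29, Q* = 208.
Tax on sellers shifts supply to S = -9.5 + 7.5(P − 4) = -39.5 + 7.5P.
353 - 5P = -39.5 + 7.5P gives buyer price Pb = 31.4; sellers receive Ps = 31.4 − 4 = 27.4.
New quantity: Q = 353 − 5(31.4) = 196.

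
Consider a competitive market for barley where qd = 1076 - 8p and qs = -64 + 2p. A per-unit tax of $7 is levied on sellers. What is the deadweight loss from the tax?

Pre-tax equilibrium: p* = 114, q* = 164.
Tax on sellers shifts supply to qs = -64 + 2(p − 7) = -78 + 2p.
1076 - 8p = -78 + 2p gives buyer price pb = 115.4; sellers receive ps = 115.4 − 7 = 108.4.
New quantity: q = 1076 − 8(115.4) = 152.8.
DWL = ½ × 7 × (164 − 152.8) = 39.2.

Deadweight loss = 39.2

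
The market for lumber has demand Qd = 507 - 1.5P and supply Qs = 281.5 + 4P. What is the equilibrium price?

P* = 41

Set Qd = Qs: 507 - 1.5P = 281.5 + 4P.
225.5 = 5.5P, so P* = 41.
Q* = 507 − 1.5(41) = 445.5.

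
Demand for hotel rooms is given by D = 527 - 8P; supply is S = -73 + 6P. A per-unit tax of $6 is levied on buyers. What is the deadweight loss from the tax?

Deadweight loss = 432/7

Pre-tax equilibrium: P* = 300/7, Q* = 1289/7.
Tax on buyers shifts demand to D = 527 − 8(P + 6) = 479 - 8P.
479 - 8P = -73 + 6P gives seller price Ps = 276/7; buyers pay Pb = 276/7 + 6 = 318/7.
New quantity: Q = 527 − 8(318/7) = 1145/7.
DWL = ½ × 6 × (1289/7 − 1145/7) = 432/7.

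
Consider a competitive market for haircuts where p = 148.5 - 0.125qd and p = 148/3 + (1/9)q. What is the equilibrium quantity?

Set the two price expressions equal: 148.5 - 0.125q = 148/3 + (1/9)q.
595/6 = (17/72)q, so q* = 420.
p* = 148.5 − (0.125)(420) = 96.

q* = 420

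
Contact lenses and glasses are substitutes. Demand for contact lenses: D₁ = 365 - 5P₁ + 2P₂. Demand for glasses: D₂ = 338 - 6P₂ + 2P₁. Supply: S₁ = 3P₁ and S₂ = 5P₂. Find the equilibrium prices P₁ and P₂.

P₁ = 4691/84, P₂ = 1717/42

Market 1: 365 - 5P₁ + 2P₂ = 3P₁ → 8P₁ - 2P₂ = 365.
Market 2: 11P₂ - 2P₁ = 338.
Eliminating P₂: 11×(1) + 2×(2) gives 84P₁ = 4691, so P₁ = 4691/84.
Back-substitute into (2): P₂ = (338 + 2×4691/84) / 11 = 1717/42.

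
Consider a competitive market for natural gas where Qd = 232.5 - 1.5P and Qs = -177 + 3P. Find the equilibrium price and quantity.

P* = 91, Q* = 96

Set Qd = Qs: 232.5 - 1.5P = -177 + 3P.
409.5 = 4.5P, so P* = 91.
Q* = 232.5 − 1.5(91) = 96.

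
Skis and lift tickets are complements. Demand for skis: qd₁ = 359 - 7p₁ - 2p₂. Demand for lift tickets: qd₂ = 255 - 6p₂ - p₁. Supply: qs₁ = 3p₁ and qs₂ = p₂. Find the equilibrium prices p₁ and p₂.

Market 1: 359 - 7p₁ - 2p₂ = 3p₁ → 10p₁ + 2p₂ = 359.
Market 2: 7p₂ + p₁ = 255.
Eliminating p₂: 7×(1) − 2×(2) gives 68p₁ = 2003, so p₁ = 2003/68.
Back-substitute into (2): p₂ = (255 − 1×2003/68) / 7 = 2191/68.

p₁ = 2003/68, p₂ = 2191/68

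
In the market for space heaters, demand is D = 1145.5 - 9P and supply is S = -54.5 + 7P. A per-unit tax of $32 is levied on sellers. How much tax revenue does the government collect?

Tax revenue = 11024

Pre-tax equilibrium: P* = 75, Q* = 470.5.
Tax on sellers shifts supply to S = -54.5 + 7(P − 32) = -278.5 + 7P.
1145.5 - 9P = -278.5 + 7P gives buyer price Pb = 89; sellers receive Ps = 89 − 32 = 57.
New quantity: Q = 1145.5 − 9(89) = 344.5.
Revenue = 32 × 344.5 = 11024.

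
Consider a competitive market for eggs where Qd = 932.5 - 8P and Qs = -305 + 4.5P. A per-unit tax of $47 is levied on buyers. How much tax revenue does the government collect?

Pre-tax equilibrium: P* = 99, Q* = 140.5.
Tax on buyers shifts demand to Qd = 932.5 − 8(P + 47) = 556.5 - 8P.
556.5 - 8P = -305 + 4.5P gives seller price Ps = 68.92; buyers pay Pb = 68.92 + 47 = 115.92.
New quantity: Q = 932.5 − 8(115.92) = 5.14.
Revenue = 47 × 5.14 = 241.58.

Tax revenue = 241.58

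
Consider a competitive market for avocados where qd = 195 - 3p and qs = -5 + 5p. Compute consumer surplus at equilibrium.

Equilibrium: 195 - 3p = -5 + 5p gives p* = 25, q* = 120.
Demand choke price (qd = 0): p = 65.
CS = ½(65 − 25)(120) = 2400.

Consumer surplus = 2400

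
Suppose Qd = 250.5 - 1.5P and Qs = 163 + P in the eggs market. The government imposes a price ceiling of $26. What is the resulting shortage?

Shortage = 22.5

Equilibrium price would be P* = 35, so the ceiling at 26 binds.
At P = 26: Qd = 250.5 − 1.5(26) = 211.5, Qs = 163 + 1(26) = 189.
Shortage = 211.5 − 189 = 22.5.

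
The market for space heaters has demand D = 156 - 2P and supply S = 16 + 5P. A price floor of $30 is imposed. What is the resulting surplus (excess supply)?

Equilibrium price would be P* = 20, so the floor at 30 binds.
At P = 30: D = 96, S = 166.
Surplus = 166 − 96 = 70.

Surplus = 70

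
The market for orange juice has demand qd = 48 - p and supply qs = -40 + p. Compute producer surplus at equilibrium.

Producer surplus = 8

Equilibrium: 48 - p = -40 + p gives p* = 44, q* = 4.
Supply starts at p = 40 (where qs = 0).
PS = ½(44 − 40)(4) = 8.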